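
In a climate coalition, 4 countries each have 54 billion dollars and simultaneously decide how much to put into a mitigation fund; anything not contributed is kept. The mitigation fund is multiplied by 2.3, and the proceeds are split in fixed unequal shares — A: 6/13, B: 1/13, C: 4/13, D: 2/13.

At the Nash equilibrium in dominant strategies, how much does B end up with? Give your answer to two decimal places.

63.55 billion dollars

Player j's private return per contributed unit is 2.3 × (j's share). Contributing is weakly dominant for j when that share is at least 1/2.3 = 0.4348, and contributing 0 is dominant otherwise.
Only A (6/13) clears that bar, contributing 54; the remaining 3 contribute 0. Total contributed: 54.
B keeps 54 and receives 2.3 × 54 × 1/13 = 9.55 from the mitigation fund, for a payoff of 63.55.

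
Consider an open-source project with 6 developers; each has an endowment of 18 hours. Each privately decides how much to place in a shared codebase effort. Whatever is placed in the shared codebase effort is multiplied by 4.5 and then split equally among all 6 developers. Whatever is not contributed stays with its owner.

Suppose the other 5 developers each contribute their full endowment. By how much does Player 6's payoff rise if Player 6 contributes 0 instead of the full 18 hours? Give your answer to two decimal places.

Switching from a contribution of 18 to 0 lets Player 6 keep an extra 18 hours, but lowers the shared codebase effort by 18, which costs Player 6 their own share of that drop: 4.5/6 × 18 = 13.50.
Net gain = 18 − 13.50 = 4.50. The private return per contributed unit (0.7500) is below 1, so free-riding is indeed the best response regardless of what the others do.

4.50 hours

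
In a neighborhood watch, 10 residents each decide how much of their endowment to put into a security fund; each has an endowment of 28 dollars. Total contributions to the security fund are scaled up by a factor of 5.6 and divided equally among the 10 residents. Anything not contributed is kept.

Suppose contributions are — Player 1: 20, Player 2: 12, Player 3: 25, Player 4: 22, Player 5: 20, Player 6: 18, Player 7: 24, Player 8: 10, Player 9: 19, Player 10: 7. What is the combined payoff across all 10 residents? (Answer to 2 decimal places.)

1094.20 dollars

Total contributed: 20 + 12 + 25 + 22 + 20 + 18 + 24 + 10 + 19 + 7 = 177; total kept: 10 × 28 − 177 = 103.
The security fund pays out 5.6 × 177 = 991.20 in aggregate.
Group total = 103 + 991.20 = 1094.20.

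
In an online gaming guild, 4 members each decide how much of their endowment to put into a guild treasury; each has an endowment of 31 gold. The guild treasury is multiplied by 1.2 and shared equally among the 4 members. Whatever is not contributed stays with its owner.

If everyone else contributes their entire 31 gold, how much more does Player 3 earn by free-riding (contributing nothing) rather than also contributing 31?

21.70 gold

Switching from a contribution of 31 to 0 lets Player 3 keep an extra 31 gold, but lowers the guild treasury by 31, which costs Player 3 their own share of that drop: 1.2/4 × 31 = 9.30.
Net gain = 31 − 9.30 = 21.70. The private return per contributed unit (0.3000) is below 1, so free-riding is indeed the best response regardless of what the others do.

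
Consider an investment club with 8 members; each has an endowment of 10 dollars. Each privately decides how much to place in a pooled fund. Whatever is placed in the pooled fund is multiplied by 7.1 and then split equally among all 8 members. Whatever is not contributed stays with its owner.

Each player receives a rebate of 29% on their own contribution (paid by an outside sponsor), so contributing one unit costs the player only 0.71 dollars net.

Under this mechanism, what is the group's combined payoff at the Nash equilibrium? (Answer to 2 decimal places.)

The effective private return per unit is now (7.1/8) / 0.71 = 1.2500 > 1, so every player's dominant strategy flips to full contribution.
So the Nash equilibrium is full contribution by all 8; the group earns 8 × (10 × 0.29 + 7.1 × 10) = 591.20.

591.20 dollars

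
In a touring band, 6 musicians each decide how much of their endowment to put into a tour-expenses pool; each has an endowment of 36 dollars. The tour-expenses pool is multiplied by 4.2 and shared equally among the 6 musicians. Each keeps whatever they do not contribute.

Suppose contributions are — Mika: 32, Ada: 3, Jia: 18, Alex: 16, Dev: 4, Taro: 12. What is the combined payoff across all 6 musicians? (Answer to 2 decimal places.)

Total contributed: 32 + 3 + 18 + 16 + 4 + 12 = 85; total kept: 6 × 36 − 85 = 131.
The tour-expenses pool pays out 4.2 × 85 = 357.00 in aggregate.
Group total = 131 + 357.00 = 488.00.

488.00 dollars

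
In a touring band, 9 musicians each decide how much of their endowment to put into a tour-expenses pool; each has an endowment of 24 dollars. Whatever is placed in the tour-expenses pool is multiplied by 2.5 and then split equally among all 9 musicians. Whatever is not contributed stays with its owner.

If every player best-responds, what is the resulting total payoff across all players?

216.00 dollars

Each contributed unit returns 2.5/9 = 0.2778 to its contributor — below 1 — so contributing 0 is dominant for every player. At the Nash equilibrium everyone keeps their 24, and the group total is 9 × 24 = 216.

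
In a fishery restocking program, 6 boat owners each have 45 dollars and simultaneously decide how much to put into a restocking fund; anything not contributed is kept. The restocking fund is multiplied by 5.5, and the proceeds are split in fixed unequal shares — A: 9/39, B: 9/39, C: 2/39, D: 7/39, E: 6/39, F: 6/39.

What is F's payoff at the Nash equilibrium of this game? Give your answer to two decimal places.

121.15 dollars

A player with share s gets back 5.5·s per unit contributed, so full contribution is dominant for anyone with s > 1/5.5 = 0.1818 and zero contribution is dominant for anyone below.
A and B clear that bar, contributing 45 each; the remaining 4 contribute 0. Total contributed: 90.
F keeps 45 and receives 5.5 × 90 × 6/39 = 76.15 from the restocking fund, for a payoff of 121.15.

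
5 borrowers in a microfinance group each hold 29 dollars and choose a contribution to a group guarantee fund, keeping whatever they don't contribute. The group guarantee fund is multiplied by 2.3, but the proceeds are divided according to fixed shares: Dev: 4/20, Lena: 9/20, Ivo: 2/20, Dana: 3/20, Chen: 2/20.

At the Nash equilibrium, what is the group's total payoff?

Each unit j contributes comes back to j as 2.3 × (j's share), so j prefers to contribute only if that share exceeds 1/2.3 = 0.4348; otherwise keeping the unit dominates.
Only Lena (9/20) clears that bar, contributing 29; the remaining 4 contribute 0. Total contributed: 29.
The group guarantee fund pays out 2.3 × 29 = 66.70 in total (split across the unequal shares, but the aggregate is all that matters for the group sum).
The 4 free-riders keep 29 each, adding 116. Group total = 116 + 66.70 = 182.70.

182.70 dollars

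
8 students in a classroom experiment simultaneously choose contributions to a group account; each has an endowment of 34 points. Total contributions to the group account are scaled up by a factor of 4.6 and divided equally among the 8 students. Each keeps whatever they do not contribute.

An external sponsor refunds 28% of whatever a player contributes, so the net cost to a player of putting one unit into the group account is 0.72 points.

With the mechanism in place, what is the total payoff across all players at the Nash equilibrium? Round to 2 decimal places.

With the mechanism, a contributed unit returns (4.6/8) / 0.72 = 0.7986 per unit of net cost — still below 1 — so contributing 0 remains dominant for every player.
Everyone keeps their endowment and the group total is 8 × 34 = 272.

272.00 points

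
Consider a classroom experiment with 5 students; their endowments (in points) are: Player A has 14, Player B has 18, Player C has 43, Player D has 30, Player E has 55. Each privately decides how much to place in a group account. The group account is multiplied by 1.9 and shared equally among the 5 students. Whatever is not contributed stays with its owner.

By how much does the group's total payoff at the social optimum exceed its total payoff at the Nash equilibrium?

144.00 points

The private return per contributed unit is 1.9/5 = 0.3800 < 1 for every player regardless of endowment, so the Nash equilibrium is zero contribution and the group total is Σ E_j = 14 + 18 + 43 + 30 + 55 = 160.
Each contributed unit returns 1.900 to the group, so the social optimum is full contribution by everyone: group total = 1.900 × 160 = 304.00.
Efficiency loss = (1.900 − 1) × 160 = 144.00.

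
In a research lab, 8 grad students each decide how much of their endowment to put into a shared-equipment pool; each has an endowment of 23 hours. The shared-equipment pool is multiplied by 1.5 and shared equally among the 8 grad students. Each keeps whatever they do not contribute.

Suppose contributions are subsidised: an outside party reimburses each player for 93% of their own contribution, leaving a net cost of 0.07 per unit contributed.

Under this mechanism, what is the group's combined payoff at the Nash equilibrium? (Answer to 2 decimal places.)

With the mechanism, a contributed unit returns (1.5/8) / 0.07 = 2.6786 per unit of net cost to the contributor — now above 1 — so contributing fully is weakly dominant for every player.
So the Nash equilibrium is full contribution by all 8; the group earns 8 × (23 × 0.93 + 1.5 × 23) = 447.12.

447.12 hours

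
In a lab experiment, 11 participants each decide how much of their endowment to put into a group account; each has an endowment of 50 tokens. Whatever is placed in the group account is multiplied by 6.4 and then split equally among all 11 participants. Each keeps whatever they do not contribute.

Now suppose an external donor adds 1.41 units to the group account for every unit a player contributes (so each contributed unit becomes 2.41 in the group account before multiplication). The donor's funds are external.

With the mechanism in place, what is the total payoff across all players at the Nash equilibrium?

Under the mechanism each unit contributed yields 6.4 × 2.41 / 11 = 1.4022 back to its contributor per unit of net cost, which exceeds 1, making full contribution the dominant choice for everyone.
So the Nash equilibrium is full contribution by all 11; the group earns 6.4 × 2.41 × 550 = 8483.20.

8483.20 tokens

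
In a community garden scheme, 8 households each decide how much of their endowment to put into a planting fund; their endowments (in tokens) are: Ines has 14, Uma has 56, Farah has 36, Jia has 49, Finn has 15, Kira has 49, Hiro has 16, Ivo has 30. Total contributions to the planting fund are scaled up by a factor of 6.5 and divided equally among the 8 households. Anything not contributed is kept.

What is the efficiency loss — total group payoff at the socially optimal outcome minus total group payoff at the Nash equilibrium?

The private return per contributed unit is 6.5/8 = 0.8125 < 1 for every player regardless of endowment, so the Nash equilibrium is zero contribution and the group total is Σ E_j = 14 + 56 + 36 + 49 + 15 + 49 + 16 + 30 = 265.
Each contributed unit returns 6.500 to the group, so the social optimum is full contribution by everyone: group total = 6.500 × 265 = 1722.50.
Efficiency loss = (6.500 − 1) × 265 = 1457.50.

1457.50 tokens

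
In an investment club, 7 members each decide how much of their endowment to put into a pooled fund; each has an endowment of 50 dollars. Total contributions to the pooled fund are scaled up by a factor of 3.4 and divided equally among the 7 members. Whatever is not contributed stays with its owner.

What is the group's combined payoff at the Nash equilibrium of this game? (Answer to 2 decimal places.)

Each contributed unit returns 3.4/7 = 0.4857 to its contributor — below 1 — so contributing 0 is dominant for every player. At the Nash equilibrium everyone keeps their 50, and the group total is 7 × 50 = 350.

350.00 dollars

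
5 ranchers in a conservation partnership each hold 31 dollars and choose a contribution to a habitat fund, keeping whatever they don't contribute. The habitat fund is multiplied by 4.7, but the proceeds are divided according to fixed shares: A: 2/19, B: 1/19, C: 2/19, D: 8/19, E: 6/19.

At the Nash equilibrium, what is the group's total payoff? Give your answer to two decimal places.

Player j's private return per contributed unit is 4.7 × (j's share). Contributing is weakly dominant for j when that share is at least 1/4.7 = 0.2128, and contributing 0 is dominant otherwise.
D and E are above the threshold, contributing 31 each; the remaining 3 contribute 0. Total contributed: 62.
The habitat fund pays out 4.7 × 62 = 291.40 in total (split across the unequal shares, but the aggregate is all that matters for the group sum).
The 3 free-riders keep 31 each, adding 93. Group total = 93 + 291.40 = 384.40.

384.40 dollars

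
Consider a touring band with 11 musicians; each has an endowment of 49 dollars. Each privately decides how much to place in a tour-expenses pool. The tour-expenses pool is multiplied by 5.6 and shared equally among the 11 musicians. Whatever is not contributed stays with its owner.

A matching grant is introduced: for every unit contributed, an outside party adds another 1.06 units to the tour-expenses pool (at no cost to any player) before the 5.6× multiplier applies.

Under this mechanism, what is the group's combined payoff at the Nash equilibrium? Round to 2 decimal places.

With the mechanism, a contributed unit returns 5.6 × 2.06 / 11 = 1.0487 per unit of net cost to the contributor — now above 1 — so contributing fully is weakly dominant for every player.
So the Nash equilibrium is full contribution by all 11; the group earns 5.6 × 2.06 × 539 = 6217.90.

6217.90 dollars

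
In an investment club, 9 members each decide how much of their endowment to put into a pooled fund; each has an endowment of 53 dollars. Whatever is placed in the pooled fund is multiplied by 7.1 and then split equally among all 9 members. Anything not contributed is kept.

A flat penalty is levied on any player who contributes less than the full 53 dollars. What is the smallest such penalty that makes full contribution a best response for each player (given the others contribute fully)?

11.19 dollars

Given the others contribute fully, the best deviation is to contribute 0 (any partial contribution still incurs the fine and gives up units whose private return 0.7889 is below 1).
Deviating from 53 to 0 saves 53 dollars but forfeits the deviator's share of the drop in the pooled fund: 7.1/9 × 53 = 41.81.
So the deviation gain is 53 − 41.81 = 11.19, and the fine must be at least 11.19 dollars to wipe it out.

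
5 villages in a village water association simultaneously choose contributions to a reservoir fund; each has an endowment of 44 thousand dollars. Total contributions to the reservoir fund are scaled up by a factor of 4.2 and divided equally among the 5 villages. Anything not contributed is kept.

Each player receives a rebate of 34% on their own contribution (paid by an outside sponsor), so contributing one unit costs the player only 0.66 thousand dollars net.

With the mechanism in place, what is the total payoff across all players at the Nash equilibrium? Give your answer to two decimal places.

998.80 thousand dollars

Under the mechanism each unit contributed yields (4.2/5) / 0.66 = 1.2727 back to its contributor per unit of net cost, which exceeds 1, making full contribution the dominant choice for everyone.
So the Nash equilibrium is full contribution by all 5; the group earns 5 × (44 × 0.34 + 4.2 × 44) = 998.80.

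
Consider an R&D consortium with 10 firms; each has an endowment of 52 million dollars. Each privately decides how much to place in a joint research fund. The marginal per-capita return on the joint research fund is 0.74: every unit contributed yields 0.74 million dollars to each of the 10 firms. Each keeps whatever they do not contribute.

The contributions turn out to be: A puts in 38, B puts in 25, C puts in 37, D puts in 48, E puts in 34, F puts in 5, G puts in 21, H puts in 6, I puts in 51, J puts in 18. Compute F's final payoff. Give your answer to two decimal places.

Total contributed: 38 + 25 + 37 + 48 + 34 + 5 + 21 + 6 + 51 + 18 = 283.
Each receives 0.74 × 283 = 209.42 from the joint research fund.
F keeps 52 − 5 = 47, so F's payoff is 47 + 209.42 = 256.42.

256.42 million dollars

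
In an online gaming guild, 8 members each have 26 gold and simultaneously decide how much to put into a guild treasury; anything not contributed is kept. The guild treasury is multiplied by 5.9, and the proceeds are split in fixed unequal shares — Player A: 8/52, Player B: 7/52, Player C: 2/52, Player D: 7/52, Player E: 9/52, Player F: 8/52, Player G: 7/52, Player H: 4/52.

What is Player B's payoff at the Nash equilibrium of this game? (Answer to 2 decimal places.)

A player with share s gets back 5.9·s per unit contributed, so full contribution is dominant for anyone with s > 1/5.9 = 0.1695 and zero contribution is dominant for anyone below.
Only Player E (9/52) clears that bar, contributing 26; the remaining 7 contribute 0. Total contributed: 26.
Player B keeps 26 and receives 5.9 × 26 × 7/52 = 20.65 from the guild treasury, for a payoff of 46.65.

46.65 gold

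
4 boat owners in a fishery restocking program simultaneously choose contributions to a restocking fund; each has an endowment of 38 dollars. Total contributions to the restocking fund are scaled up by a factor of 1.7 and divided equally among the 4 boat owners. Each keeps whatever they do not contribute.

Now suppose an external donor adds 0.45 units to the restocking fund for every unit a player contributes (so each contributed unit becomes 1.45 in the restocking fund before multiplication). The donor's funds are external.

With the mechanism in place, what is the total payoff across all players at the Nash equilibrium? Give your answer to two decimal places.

152.00 dollars

With the mechanism, a contributed unit returns 1.7 × 1.45 / 4 = 0.6163 per unit of net cost — still below 1 — so contributing 0 remains dominant for every player.
At the Nash equilibrium no one contributes; group total payoff = 4 × 38 = 152.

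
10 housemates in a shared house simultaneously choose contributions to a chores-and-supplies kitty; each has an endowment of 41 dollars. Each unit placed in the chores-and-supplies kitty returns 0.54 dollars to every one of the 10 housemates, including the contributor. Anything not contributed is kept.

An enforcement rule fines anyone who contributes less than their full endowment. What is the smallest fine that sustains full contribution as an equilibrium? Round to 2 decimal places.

18.86 dollars

Given the others contribute fully, the best deviation is to contribute 0 (any partial contribution still incurs the fine and gives up units whose private return 0.54 is below 1).
Deviating from 41 to 0 saves 41 dollars but forfeits the deviator's share of the drop in the chores-and-supplies kitty: 0.54 × 41 = 22.14.
So the deviation gain is 41 − 22.14 = 18.86, and the fine must be at least 18.86 dollars to wipe it out.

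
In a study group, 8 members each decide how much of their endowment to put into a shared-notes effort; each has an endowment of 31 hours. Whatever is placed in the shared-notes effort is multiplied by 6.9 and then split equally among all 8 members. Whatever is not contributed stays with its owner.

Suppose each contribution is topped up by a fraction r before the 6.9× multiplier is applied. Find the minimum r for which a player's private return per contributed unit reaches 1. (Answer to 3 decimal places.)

0.159

With matching at rate r, one contributed unit becomes (1 + r) in the shared-notes effort and returns 6.9 × (1 + r) / 8 to the contributor.
Setting this equal to 1: 1 + r = 8/6.9 = 1.1594.
So the minimum matching rate is r = 1.1594 − 1 = 0.159.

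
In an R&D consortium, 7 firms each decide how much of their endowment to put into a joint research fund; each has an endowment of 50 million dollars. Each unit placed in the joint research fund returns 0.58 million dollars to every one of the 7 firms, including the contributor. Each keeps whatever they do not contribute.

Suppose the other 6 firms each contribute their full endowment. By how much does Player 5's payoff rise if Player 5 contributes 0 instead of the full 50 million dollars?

Switching from a contribution of 50 to 0 lets Player 5 keep an extra 50 million dollars, but lowers the joint research fund by 50, which costs Player 5 their own share of that drop: 0.58 × 50 = 29.00.
Net gain = 50 − 29.00 = 21.00. The private return per contributed unit (0.58) is below 1, so free-riding is indeed the best response regardless of what the others do.

21.00 million dollars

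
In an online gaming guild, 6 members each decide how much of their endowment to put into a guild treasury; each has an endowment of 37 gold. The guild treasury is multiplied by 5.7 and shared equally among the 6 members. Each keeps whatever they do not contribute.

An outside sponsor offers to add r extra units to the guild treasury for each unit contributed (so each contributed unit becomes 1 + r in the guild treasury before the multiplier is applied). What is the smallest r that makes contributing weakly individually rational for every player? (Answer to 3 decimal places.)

With matching at rate r, one contributed unit becomes (1 + r) in the guild treasury and returns 5.7 × (1 + r) / 6 to the contributor.
Setting this equal to 1: 1 + r = 6/5.7 = 1.0526.
So the minimum matching rate is r = 1.0526 − 1 = 0.053.

0.053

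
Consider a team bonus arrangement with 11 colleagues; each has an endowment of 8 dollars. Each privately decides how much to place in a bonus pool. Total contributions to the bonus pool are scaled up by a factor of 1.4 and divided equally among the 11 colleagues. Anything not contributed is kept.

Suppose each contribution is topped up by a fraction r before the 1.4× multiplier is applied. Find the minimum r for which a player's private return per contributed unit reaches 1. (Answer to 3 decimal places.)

6.857

With matching at rate r, one contributed unit becomes (1 + r) in the bonus pool and returns 1.4 × (1 + r) / 11 to the contributor.
Setting this equal to 1: 1 + r = 11/1.4 = 7.8571.
So the minimum matching rate is r = 7.8571 − 1 = 6.857.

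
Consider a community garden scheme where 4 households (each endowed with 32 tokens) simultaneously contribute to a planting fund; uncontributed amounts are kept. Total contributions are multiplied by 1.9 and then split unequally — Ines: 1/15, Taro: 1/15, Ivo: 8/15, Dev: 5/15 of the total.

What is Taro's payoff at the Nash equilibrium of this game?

36.05 tokens

Each unit j contributes comes back to j as 1.9 × (j's share), so j prefers to contribute only if that share exceeds 1/1.9 = 0.5263; otherwise keeping the unit dominates.
The only share above 0.5263 is Ivo's 8/15, contributing 32; the remaining 3 contribute 0. Total contributed: 32.
Taro keeps 32 and receives 1.9 × 32 × 1/15 = 4.05 from the planting fund, for a payoff of 36.05.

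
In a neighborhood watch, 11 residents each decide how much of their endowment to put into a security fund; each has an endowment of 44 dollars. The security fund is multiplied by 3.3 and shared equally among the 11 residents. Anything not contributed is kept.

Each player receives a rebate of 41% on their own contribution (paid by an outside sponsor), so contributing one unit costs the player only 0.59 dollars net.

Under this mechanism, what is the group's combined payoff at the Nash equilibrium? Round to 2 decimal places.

484.00 dollars

With the mechanism, a contributed unit returns (3.3/11) / 0.59 = 0.5085 per unit of net cost — still below 1 — so contributing 0 remains dominant for every player.
At the Nash equilibrium no one contributes; group total payoff = 11 × 44 = 484.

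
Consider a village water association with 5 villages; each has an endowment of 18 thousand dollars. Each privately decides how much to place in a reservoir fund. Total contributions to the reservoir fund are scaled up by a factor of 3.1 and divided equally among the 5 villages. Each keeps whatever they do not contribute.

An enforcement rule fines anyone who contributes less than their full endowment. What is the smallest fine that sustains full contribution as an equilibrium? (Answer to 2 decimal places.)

Given the others contribute fully, the best deviation is to contribute 0 (any partial contribution still incurs the fine and gives up units whose private return 0.6200 is below 1).
Deviating from 18 to 0 saves 18 thousand dollars but forfeits the deviator's share of the drop in the reservoir fund: 3.1/5 × 18 = 11.16.
So the deviation gain is 18 − 11.16 = 6.84, and the fine must be at least 6.84 thousand dollars to wipe it out.

6.84 thousand dollars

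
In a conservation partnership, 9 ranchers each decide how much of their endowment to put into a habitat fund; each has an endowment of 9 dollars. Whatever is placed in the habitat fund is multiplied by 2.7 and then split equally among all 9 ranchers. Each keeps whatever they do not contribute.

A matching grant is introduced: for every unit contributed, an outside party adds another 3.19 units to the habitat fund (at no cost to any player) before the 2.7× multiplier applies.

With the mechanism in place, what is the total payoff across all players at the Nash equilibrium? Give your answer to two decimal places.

With the mechanism, a contributed unit returns 2.7 × 4.19 / 9 = 1.2570 per unit of net cost to the contributor — now above 1 — so contributing fully is weakly dominant for every player.
So the Nash equilibrium is full contribution by all 9; the group earns 2.7 × 4.19 × 81 = 916.35.

916.35 dollars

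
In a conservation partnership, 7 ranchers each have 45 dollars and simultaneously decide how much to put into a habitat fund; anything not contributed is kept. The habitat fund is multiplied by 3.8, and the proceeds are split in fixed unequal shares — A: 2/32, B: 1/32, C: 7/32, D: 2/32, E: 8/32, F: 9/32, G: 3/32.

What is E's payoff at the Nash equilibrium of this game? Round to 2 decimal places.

87.75 dollars

Player j's private return per contributed unit is 3.8 × (j's share). Contributing is weakly dominant for j when that share is at least 1/3.8 = 0.2632, and contributing 0 is dominant otherwise.
Only F (9/32) clears that bar, contributing 45; the remaining 6 contribute 0. Total contributed: 45.
E keeps 45 and receives 3.8 × 45 × 8/32 = 42.75 from the habitat fund, for a payoff of 87.75.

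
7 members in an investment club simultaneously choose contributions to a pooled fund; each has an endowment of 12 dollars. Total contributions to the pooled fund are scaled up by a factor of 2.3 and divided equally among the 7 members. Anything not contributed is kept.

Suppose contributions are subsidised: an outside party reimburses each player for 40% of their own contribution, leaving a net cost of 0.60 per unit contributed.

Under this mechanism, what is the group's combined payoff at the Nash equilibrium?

The effective private return is (2.3/7) / 0.60 = 0.5476, which is still under 1, so the mechanism doesn't change anyone's dominant strategy: zero contribution.
Everyone keeps their endowment and the group total is 7 × 12 = 84.

84.00 dollars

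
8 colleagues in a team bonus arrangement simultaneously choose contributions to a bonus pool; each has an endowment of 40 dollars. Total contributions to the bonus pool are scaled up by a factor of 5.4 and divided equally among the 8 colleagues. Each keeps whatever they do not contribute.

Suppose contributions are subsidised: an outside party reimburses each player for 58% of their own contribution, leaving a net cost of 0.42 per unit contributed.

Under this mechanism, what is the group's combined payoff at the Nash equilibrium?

Under the mechanism each unit contributed yields (5.4/8) / 0.42 = 1.6071 back to its contributor per unit of net cost, which exceeds 1, making full contribution the dominant choice for everyone.
At the Nash equilibrium everyone contributes 40. Group total payoff = 8 × (40 × 0.58 + 5.4 × 40) = 1913.60.

1913.60 dollars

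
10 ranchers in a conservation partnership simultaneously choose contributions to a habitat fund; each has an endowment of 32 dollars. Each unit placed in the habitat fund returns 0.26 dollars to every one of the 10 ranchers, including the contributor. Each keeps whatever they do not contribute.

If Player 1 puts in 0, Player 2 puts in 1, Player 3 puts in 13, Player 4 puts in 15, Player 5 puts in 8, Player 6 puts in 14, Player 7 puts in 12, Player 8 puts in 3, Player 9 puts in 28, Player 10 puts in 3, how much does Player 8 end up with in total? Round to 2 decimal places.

Total contributed: 0 + 1 + 13 + 15 + 8 + 14 + 12 + 3 + 28 + 3 = 97.
Each receives 0.26 × 97 = 25.22 from the habitat fund.
Player 8 keeps 32 − 3 = 29, so Player 8's payoff is 29 + 25.22 = 54.22.

54.22 dollars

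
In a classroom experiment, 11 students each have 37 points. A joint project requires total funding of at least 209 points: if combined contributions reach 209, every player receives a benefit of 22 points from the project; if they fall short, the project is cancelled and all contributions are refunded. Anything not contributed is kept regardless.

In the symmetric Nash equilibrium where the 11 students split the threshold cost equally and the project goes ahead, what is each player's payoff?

Equal share of the threshold: 209/11 = 19.
At this profile no one gains by cutting their contribution: any cut drops the total below 209, the project is cancelled, contributions are refunded, and the deviator ends with 37, which is less than 37 − 19 + 22 = 40. Contributing more than 19 just wastes the excess. So contributing exactly 19 is a best response.
Each player's payoff: 37 − 19 + 22 = 40.

40 points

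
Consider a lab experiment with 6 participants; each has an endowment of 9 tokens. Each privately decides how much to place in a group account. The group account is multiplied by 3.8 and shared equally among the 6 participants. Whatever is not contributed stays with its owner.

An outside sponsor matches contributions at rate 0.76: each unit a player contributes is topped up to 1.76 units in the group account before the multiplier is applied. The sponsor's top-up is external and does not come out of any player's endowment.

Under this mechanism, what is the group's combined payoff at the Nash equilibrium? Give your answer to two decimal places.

Under the mechanism each unit contributed yields 3.8 × 1.76 / 6 = 1.1147 back to its contributor per unit of net cost, which exceeds 1, making full contribution the dominant choice for everyone.
At the Nash equilibrium everyone contributes 9. Group total payoff = 3.8 × 1.76 × 54 = 361.15.

361.15 tokens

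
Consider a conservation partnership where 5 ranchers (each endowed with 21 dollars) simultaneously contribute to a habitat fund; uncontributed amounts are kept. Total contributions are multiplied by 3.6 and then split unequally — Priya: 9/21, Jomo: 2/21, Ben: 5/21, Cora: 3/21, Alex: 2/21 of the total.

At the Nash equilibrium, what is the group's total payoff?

Player j's private return per contributed unit is 3.6 × (j's share). Contributing is weakly dominant for j when that share is at least 1/3.6 = 0.2778, and contributing 0 is dominant otherwise.
The only share above 0.2778 is Priya's 9/21, contributing 21; the remaining 4 contribute 0. Total contributed: 21.
The habitat fund pays out 3.6 × 21 = 75.60 in total (split across the unequal shares, but the aggregate is all that matters for the group sum).
The 4 free-riders keep 21 each, adding 84. Group total = 84 + 75.60 = 159.60.

159.60 dollars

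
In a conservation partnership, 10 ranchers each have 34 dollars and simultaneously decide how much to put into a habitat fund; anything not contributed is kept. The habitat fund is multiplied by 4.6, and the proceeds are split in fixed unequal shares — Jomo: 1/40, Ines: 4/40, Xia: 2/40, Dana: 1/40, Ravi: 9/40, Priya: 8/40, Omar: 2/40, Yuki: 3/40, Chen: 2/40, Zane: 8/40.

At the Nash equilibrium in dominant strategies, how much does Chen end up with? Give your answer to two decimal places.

Each unit j contributes comes back to j as 4.6 × (j's share), so j prefers to contribute only if that share exceeds 1/4.6 = 0.2174; otherwise keeping the unit dominates.
Only Ravi (9/40) clears that bar, contributing 34; the remaining 9 contribute 0. Total contributed: 34.
Chen keeps 34 and receives 4.6 × 34 × 2/40 = 7.82 from the habitat fund, for a payoff of 41.82.

41.82 dollars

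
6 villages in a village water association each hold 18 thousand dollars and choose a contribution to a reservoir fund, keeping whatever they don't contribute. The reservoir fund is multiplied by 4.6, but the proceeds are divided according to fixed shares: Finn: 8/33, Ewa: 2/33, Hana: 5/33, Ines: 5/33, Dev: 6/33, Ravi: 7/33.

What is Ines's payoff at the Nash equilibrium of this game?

Player j's private return per contributed unit is 4.6 × (j's share). Contributing is weakly dominant for j when that share is at least 1/4.6 = 0.2174, and contributing 0 is dominant otherwise.
The only share above 0.2174 is Finn's 8/33, contributing 18; the remaining 5 contribute 0. Total contributed: 18.
Ines keeps 18 and receives 4.6 × 18 × 5/33 = 12.55 from the reservoir fund, for a payoff of 30.55.

30.55 thousand dollars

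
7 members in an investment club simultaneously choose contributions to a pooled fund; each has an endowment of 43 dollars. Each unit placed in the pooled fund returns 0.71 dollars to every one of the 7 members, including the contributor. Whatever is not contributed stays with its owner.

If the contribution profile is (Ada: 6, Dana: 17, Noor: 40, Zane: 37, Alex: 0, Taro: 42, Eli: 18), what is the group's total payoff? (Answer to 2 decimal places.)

936.20 dollars

Total contributed: 6 + 17 + 40 + 37 + 0 + 42 + 18 = 160; total kept: 7 × 43 − 160 = 141.
The pooled fund pays out 0.71 × 7 × 160 = 795.20 in aggregate.
Group total = 141 + 795.20 = 936.20.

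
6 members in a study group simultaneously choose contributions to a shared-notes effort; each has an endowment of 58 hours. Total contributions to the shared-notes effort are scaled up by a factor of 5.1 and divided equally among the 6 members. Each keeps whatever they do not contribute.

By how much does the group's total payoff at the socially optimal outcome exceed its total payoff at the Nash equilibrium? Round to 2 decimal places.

Each contributed unit returns 5.1/6 = 0.8500 to its contributor — below 1 — so contributing 0 is dominant for every player. At the Nash equilibrium everyone keeps their 58, and the group total is 6 × 58 = 348.
Each contributed unit returns 5.100 to the group as a whole (0.8500 to each of 6 players), which exceeds 1, so the social optimum is full contribution: group total = 5.100 × 348 = 1774.80.
Efficiency loss = 1774.80 − 348 = 1426.80.

1426.80 hours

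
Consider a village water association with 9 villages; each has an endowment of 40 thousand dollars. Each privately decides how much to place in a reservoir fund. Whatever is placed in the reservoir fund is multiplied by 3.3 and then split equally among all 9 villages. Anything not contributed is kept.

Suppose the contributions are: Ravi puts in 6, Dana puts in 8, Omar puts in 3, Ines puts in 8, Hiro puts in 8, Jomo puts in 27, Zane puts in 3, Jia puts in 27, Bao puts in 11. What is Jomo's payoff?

Total contributed: 6 + 8 + 3 + 8 + 8 + 27 + 3 + 27 + 11 = 101.
Each receives 3.3 × 101 / 9 = 37.03 from the reservoir fund.
Jomo keeps 40 − 27 = 13, so Jomo's payoff is 13 + 37.03 = 50.03.

50.03 thousand dollars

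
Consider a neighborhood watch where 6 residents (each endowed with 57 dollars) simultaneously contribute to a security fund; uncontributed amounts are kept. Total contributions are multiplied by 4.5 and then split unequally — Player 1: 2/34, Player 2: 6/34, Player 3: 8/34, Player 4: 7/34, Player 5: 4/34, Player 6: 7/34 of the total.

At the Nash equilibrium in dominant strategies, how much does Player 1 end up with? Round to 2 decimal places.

72.09 dollars

A player with share s gets back 4.5·s per unit contributed, so full contribution is dominant for anyone with s > 1/4.5 = 0.2222 and zero contribution is dominant for anyone below.
Only Player 3 (8/34) clears that bar, contributing 57; the remaining 5 contribute 0. Total contributed: 57.
Player 1 keeps 57 and receives 4.5 × 57 × 2/34 = 15.09 from the security fund, for a payoff of 72.09.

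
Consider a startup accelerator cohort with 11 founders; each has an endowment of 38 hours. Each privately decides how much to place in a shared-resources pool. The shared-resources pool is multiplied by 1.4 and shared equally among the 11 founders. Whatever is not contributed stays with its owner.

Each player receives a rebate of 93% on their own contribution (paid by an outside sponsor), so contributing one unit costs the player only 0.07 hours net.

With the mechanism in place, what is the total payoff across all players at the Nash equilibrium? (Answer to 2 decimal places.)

The effective private return per unit is now (1.4/11) / 0.07 = 1.8182 > 1, so every player's dominant strategy flips to full contribution.
So the Nash equilibrium is full contribution by all 11; the group earns 11 × (38 × 0.93 + 1.4 × 38) = 973.94.

973.94 hours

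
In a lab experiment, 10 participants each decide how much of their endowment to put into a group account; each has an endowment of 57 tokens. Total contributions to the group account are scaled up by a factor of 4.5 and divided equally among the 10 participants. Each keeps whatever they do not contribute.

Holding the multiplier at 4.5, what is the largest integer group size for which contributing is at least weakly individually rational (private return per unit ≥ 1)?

Private return per unit is 4.5/(group size), which is ≥ 1 whenever the group size is ≤ 4.5.
The largest such integer is 4.

4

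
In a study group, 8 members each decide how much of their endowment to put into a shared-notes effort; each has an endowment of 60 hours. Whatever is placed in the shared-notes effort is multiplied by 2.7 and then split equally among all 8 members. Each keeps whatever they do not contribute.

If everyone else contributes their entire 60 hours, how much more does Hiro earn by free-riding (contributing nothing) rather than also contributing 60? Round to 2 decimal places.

Switching from a contribution of 60 to 0 lets Hiro keep an extra 60 hours, but lowers the shared-notes effort by 60, which costs Hiro their own share of that drop: 2.7/8 × 60 = 20.25.
Net gain = 60 − 20.25 = 39.75. The private return per contributed unit (0.3375) is below 1, so free-riding is indeed the best response regardless of what the others do.

39.75 hours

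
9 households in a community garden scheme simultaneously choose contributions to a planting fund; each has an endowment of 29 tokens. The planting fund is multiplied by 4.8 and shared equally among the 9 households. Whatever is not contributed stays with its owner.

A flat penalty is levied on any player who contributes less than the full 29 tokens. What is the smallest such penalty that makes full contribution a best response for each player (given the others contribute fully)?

Given the others contribute fully, the best deviation is to contribute 0 (any partial contribution still incurs the fine and gives up units whose private return 0.5333 is below 1).
Deviating from 29 to 0 saves 29 tokens but forfeits the deviator's share of the drop in the planting fund: 4.8/9 × 29 = 15.47.
So the deviation gain is 29 − 15.47 = 13.53, and the fine must be at least 13.53 tokens to wipe it out.

13.53 tokens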